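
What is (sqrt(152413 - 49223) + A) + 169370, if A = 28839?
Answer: 198209 + sqrt(103190) ≈ 1.9853e+5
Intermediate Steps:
(sqrt(152413 - 49223) + A) + 169370 = (sqrt(152413 - 49223) + 28839) + 169370 = (sqrt(103190) + 28839) + 169370 = (28839 + sqrt(103190)) + 169370 = 198209 + sqrt(103190)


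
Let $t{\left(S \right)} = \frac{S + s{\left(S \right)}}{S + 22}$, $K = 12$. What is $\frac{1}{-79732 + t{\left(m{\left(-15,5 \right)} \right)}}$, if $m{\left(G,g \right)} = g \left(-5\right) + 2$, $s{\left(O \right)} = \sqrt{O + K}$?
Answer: $\frac{i}{\sqrt{11} - 79709 i} \approx -1.2546 \cdot 10^{-5} + 5.2201 \cdot 10^{-10} i$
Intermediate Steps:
$s{\left(O \right)} = \sqrt{12 + O}$ ($s{\left(O \right)} = \sqrt{O + 12} = \sqrt{12 + O}$)
$m{\left(G,g \right)} = 2 - 5 g$ ($m{\left(G,g \right)} = - 5 g + 2 = 2 - 5 g$)
$t{\left(S \right)} = \frac{S + \sqrt{12 + S}}{22 + S}$ ($t{\left(S \right)} = \frac{S + \sqrt{12 + S}}{S + 22} = \frac{S + \sqrt{12 + S}}{22 + S}$)
$\frac{1}{-79732 + t{\left(m{\left(-15,5 \right)} \right)}} = \frac{1}{-79732 + \frac{\left(2 - 25\right) + \sqrt{12 + \left(2 - 25\right)}}{22 + \left(2 - 25\right)}} = \frac{1}{-79732 + \frac{-23 + \sqrt{12 - 23}}{22 - 23}} = \frac{1}{-79732 + \frac{-23 + \sqrt{-11}}{-1}} = \frac{1}{-79732 - \left(-23 + i \sqrt{11}\right)} = \frac{1}{-79732 + \left(23 - i \sqrt{11}\right)} = \frac{1}{-79709 - i \sqrt{11}}$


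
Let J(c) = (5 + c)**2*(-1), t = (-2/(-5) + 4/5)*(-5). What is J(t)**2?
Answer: 1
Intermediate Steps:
t = -6 (t = (-2*(-1/5) + 4*(1/5))*(-5) = (2/5 + 4/5)*(-5) = (6/5)*(-5) = -6)
J(c) = -(5 + c)**2
J(t)**2 = (-(5 - 6)**2)**2 = (-1*(-1)**2)**2 = (-1*1)**2 = (-1)**2 = 1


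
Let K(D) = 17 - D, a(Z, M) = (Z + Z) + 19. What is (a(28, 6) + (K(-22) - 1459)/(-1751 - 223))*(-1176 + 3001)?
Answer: 136391375/987 ≈ 1.3819e+5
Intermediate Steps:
a(Z, M) = 19 + 2*Z (a(Z, M) = 2*Z + 19 = 19 + 2*Z)
(a(28, 6) + (K(-22) - 1459)/(-1751 - 223))*(-1176 + 3001) = ((19 + 2*28) + ((17 - 1*(-22)) - 1459)/(-1751 - 223))*(-1176 + 3001) = ((19 + 56) + ((17 + 22) - 1459)/(-1974))*1825 = (75 + (39 - 1459)*(-1/1974))*1825 = (75 - 1420*(-1/1974))*1825 = (75 + 710/987)*1825 = (74735/987)*1825 = 136391375/987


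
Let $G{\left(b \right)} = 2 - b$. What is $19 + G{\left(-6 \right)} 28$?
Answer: $243$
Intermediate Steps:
$19 + G{\left(-6 \right)} 28 = 19 + \left(2 - -6\right) 28 = 19 + \left(2 + 6\right) 28 = 19 + 8 \cdot 28 = 19 + 224 = 243$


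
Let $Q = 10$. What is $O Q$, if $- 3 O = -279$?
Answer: $930$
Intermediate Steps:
$O = 93$ ($O = \left(- \frac{1}{3}\right) \left(-279\right) = 93$)
$O Q = 93 \cdot 10 = 930$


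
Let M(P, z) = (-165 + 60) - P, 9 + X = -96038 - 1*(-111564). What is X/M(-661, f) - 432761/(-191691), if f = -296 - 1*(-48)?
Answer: 3215084363/106580196 ≈ 30.166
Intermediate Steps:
f = -248 (f = -296 + 48 = -248)
X = 15517 (X = -9 + (-96038 - 1*(-111564)) = -9 + (-96038 + 111564) = -9 + 15526 = 15517)
M(P, z) = -105 - P
X/M(-661, f) - 432761/(-191691) = 15517/(-105 - 1*(-661)) - 432761/(-191691) = 15517/(-105 + 661) - 432761*(-1/191691) = 15517/556 + 432761/191691 = 3215084363/106580196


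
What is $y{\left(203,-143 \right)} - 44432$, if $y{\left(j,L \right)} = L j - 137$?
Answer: $-73598$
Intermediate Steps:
$y{\left(j,L \right)} = -137 + L j$
$y{\left(203,-143 \right)} - 44432 = \left(-137 - 29029\right) - 44432 = -29166 - 44432 = -73598$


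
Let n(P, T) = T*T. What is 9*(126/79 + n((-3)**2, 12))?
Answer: 103518/79 ≈ 1310.4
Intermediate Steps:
n(P, T) = T**2
9*(126/79 + n((-3)**2, 12)) = 9*(126/79 + 12**2) = 9*(126*(1/79) + 144) = 9*(126/79 + 144) = 9*(11502/79) = 103518/79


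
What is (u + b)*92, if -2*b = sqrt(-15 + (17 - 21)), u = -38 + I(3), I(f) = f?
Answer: -3220 - 46*I*sqrt(19) ≈ -3220.0 - 200.51*I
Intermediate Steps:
u = -35 (u = -38 + 3 = -35)
b = -I*sqrt(19)/2 (b = -sqrt(-15 + (17 - 21))/2 = -sqrt(-15 - 4)/2 = -I*sqrt(19)/2 ≈ -2.1795*I)
(u + b)*92 = (-35 - I*sqrt(19)/2)*92 = -3220 - 46*I*sqrt(19)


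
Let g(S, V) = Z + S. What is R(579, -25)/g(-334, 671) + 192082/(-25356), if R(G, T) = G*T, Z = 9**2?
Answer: 159215677/3207534 ≈ 49.638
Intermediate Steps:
Z = 81
g(S, V) = 81 + S
R(579, -25)/g(-334, 671) + 192082/(-25356) = (579*(-25))/(81 - 334) + 192082/(-25356) = -14475/(-253) + 192082*(-1/25356) = -14475*(-1/253) - 96041/12678 = 14475/253 - 96041/12678 = 159215677/3207534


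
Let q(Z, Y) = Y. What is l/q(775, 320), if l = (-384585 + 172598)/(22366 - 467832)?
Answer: 211987/142549120 ≈ 0.0014871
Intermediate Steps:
l = 211987/445466 (l = -211987/(-445466) = -211987*(-1/445466) = 211987/445466 ≈ 0.47588)
l/q(775, 320) = (211987/445466)/320 = (211987/445466)*(1/320) = 211987/142549120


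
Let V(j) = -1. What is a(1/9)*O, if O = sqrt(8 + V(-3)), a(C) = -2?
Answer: -2*sqrt(7) ≈ -5.2915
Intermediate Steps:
O = sqrt(7) (O = sqrt(8 - 1) = sqrt(7) ≈ 2.6458)
a(1/9)*O = -2*sqrt(7)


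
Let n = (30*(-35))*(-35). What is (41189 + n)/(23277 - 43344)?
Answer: -77939/20067 ≈ -3.8839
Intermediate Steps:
n = 36750 (n = -1050*(-35) = 36750)
(41189 + n)/(23277 - 43344) = (41189 + 36750)/(23277 - 43344) = 77939/(-20067) = 77939*(-1/20067) = -77939/20067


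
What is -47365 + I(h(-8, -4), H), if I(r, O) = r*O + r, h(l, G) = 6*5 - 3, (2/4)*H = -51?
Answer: -50092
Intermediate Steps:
H = -102 (H = 2*(-51) = -102)
h(l, G) = 27 (h(l, G) = 30 - 3 = 27)
I(r, O) = r + O*r (I(r, O) = O*r + r = r + O*r)
-47365 + I(h(-8, -4), H) = -47365 + 27*(1 - 102) = -47365 + 27*(-101) = -47365 - 2727 = -50092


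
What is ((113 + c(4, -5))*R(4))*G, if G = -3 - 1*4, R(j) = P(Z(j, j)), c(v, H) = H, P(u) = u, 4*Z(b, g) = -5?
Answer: 945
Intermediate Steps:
Z(b, g) = -5/4 (Z(b, g) = (¼)*(-5) = -5/4)
R(j) = -5/4
G = -7 (G = -3 - 4 = -7)
((113 + c(4, -5))*R(4))*G = ((113 - 5)*(-5/4))*(-7) = (108*(-5/4))*(-7) = -135*(-7) = 945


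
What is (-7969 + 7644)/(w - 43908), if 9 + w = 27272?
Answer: 65/3329 ≈ 0.019525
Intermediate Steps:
w = 27263 (w = -9 + 27272 = 27263)
(-7969 + 7644)/(w - 43908) = (-7969 + 7644)/(27263 - 43908) = -325/(-16645) = -325*(-1/16645) = 65/3329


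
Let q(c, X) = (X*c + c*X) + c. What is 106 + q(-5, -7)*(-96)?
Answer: -6134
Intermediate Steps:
q(c, X) = c + 2*X*c (q(c, X) = (X*c + X*c) + c = 2*X*c + c = c + 2*X*c)
106 + q(-5, -7)*(-96) = 106 - 5*(1 + 2*(-7))*(-96) = 106 - 5*(1 - 14)*(-96) = 106 - 5*(-13)*(-96) = 106 + 65*(-96) = 106 - 6240 = -6134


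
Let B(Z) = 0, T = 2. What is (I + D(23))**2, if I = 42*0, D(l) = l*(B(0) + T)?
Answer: 2116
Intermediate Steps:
D(l) = 2*l (D(l) = l*(0 + 2) = l*2 = 2*l)
I = 0
(I + D(23))**2 = (0 + 2*23)**2 = (0 + 46)**2 = 46**2 = 2116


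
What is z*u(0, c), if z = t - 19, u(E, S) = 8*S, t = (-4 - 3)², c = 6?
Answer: 1440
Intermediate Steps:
t = 49 (t = (-7)² = 49)
z = 30 (z = 49 - 19 = 30)
z*u(0, c) = 30*(8*6) = 30*48 = 1440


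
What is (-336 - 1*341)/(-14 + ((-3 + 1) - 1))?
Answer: 677/17 ≈ 39.824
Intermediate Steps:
(-336 - 1*341)/(-14 + ((-3 + 1) - 1)) = (-336 - 341)/(-14 + (-2 - 1)) = -677/(-14 - 3) = -677/(-17) = -1/17*(-677) = 677/17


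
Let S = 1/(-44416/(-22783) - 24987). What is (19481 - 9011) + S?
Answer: 5959884197567/569234405 ≈ 10470.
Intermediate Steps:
S = -22783/569234405 (S = 1/(-44416*(-1/22783) - 24987) = 1/(44416/22783 - 24987) = 1/(-569234405/22783) = -22783/569234405 ≈ -4.0024e-5)
(19481 - 9011) + S = (19481 - 9011) - 22783/569234405 = 10470 - 22783/569234405 = 5959884197567/569234405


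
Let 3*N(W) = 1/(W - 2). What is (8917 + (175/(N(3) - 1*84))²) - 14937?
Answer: -378990395/63001 ≈ -6015.6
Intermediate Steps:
N(W) = 1/(3*(-2 + W)) (N(W) = 1/(3*(W - 2)) = 1/(3*(-2 + W)))
(8917 + (175/(N(3) - 1*84))²) - 14937 = (8917 + (175/(1/(3*(-2 + 3)) - 1*84))²) - 14937 = (8917 + (175/((⅓)/1 - 84))²) - 14937 = (8917 + (175/((⅓)*1 - 84))²) - 14937 = (8917 + (175/(⅓ - 84))²) - 14937 = (8917 + (175/(-251/3))²) - 14937 = (8917 + (175*(-3/251))²) - 14937 = (8917 + (-525/251)²) - 14937 = (8917 + 275625/63001) - 14937 = 562055542/63001 - 14937 = -378990395/63001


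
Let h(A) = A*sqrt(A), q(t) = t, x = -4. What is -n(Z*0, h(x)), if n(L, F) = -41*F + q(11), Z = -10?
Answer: -11 - 328*I ≈ -11.0 - 328.0*I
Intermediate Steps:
h(A) = A**(3/2)
n(L, F) = 11 - 41*F (n(L, F) = -41*F + 11 = 11 - 41*F)
-n(Z*0, h(x)) = -(11 - (-328)*I) = -(11 + 328*I) = -11 - 328*I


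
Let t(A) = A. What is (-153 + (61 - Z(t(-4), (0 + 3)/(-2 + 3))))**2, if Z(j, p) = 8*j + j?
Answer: 3136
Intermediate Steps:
Z(j, p) = 9*j
(-153 + (61 - Z(t(-4), (0 + 3)/(-2 + 3))))**2 = (-153 + (61 - 9*(-4)))**2 = (-153 + (61 - 1*(-36)))**2 = (-153 + (61 + 36))**2 = (-153 + 97)**2 = (-56)**2 = 3136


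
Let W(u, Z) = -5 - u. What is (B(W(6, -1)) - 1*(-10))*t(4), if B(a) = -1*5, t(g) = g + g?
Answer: 40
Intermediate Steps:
t(g) = 2*g
B(a) = -5
(B(W(6, -1)) - 1*(-10))*t(4) = (-5 - 1*(-10))*(2*4) = (-5 + 10)*8 = 5*8 = 40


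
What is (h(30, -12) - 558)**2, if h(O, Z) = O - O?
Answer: 311364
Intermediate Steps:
h(O, Z) = 0
(h(30, -12) - 558)**2 = (0 - 558)**2 = (-558)**2 = 311364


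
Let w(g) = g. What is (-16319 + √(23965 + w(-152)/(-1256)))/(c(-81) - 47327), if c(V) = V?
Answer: 16319/47408 - √147679067/3721528 ≈ 0.34096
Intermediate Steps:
(-16319 + √(23965 + w(-152)/(-1256)))/(c(-81) - 47327) = (-16319 + √(23965 - 152/(-1256)))/(-81 - 47327) = (-16319 + √(23965 - 152*(-1/1256)))/(-47408) = (-16319 + √(23965 + 19/157))*(-1/47408) = (-16319 + √(3762524/157))*(-1/47408) = (-16319 + 2*√147679067/157)*(-1/47408) = 16319/47408 - √147679067/3721528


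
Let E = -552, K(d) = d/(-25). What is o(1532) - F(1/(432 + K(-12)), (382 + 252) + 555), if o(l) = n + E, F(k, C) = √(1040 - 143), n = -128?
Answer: -680 - √897 ≈ -709.95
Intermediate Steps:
K(d) = -d/25 (K(d) = d*(-1/25) = -d/25)
F(k, C) = √897
o(l) = -680 (o(l) = -128 - 552 = -680)
o(1532) - F(1/(432 + K(-12)), (382 + 252) + 555) = -680 - √897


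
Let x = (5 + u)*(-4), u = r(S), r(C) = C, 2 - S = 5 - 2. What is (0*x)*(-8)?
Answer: 0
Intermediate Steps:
S = -1 (S = 2 - (5 - 2) = 2 - 1*3 = 2 - 3 = -1)
u = -1
x = -16 (x = (5 - 1)*(-4) = 4*(-4) = -16)
(0*x)*(-8) = (0*(-16))*(-8) = 0*(-8) = 0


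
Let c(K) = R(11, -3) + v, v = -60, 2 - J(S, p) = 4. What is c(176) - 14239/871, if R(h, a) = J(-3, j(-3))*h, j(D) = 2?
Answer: -85661/871 ≈ -98.348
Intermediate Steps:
J(S, p) = -2 (J(S, p) = 2 - 1*4 = 2 - 4 = -2)
R(h, a) = -2*h
c(K) = -82 (c(K) = -2*11 - 60 = -22 - 60 = -82)
c(176) - 14239/871 = -82 - 14239/871 = -85661/871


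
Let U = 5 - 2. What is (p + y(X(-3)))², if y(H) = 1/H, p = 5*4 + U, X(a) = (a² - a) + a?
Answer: 43264/81 ≈ 534.12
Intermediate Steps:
U = 3
X(a) = a²
p = 23 (p = 5*4 + 3 = 20 + 3 = 23)
(p + y(X(-3)))² = (23 + 1/((-3)²))² = (23 + 1/9)² = (23 + ⅑)² = (208/9)² = 43264/81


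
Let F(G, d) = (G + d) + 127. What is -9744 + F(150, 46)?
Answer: -9421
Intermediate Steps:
F(G, d) = 127 + G + d
-9744 + F(150, 46) = -9744 + (127 + 150 + 46) = -9744 + 323 = -9421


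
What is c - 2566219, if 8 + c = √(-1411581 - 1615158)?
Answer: -2566227 + I*√3026739 ≈ -2.5662e+6 + 1739.8*I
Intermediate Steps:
c = -8 + I*√3026739 (c = -8 + √(-1411581 - 1615158) = -8 + √(-3026739) = -8 + I*√3026739 ≈ -8.0 + 1739.8*I)
c - 2566219 = (-8 + I*√3026739) - 2566219 = -2566227 + I*√3026739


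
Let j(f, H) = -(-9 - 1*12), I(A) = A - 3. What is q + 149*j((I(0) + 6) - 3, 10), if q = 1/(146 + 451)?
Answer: 1868014/597 ≈ 3129.0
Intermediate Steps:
I(A) = -3 + A
q = 1/597 ≈ 0.0016750
j(f, H) = 21 (j(f, H) = -(-9 - 12) = -1*(-21) = 21)
q + 149*j((I(0) + 6) - 3, 10) = 1/597 + 149*21 = 1/597 + 3129 = 1868014/597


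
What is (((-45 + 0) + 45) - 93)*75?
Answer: -6975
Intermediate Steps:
(((-45 + 0) + 45) - 93)*75 = ((-45 + 45) - 93)*75 = (0 - 93)*75 = -93*75 = -6975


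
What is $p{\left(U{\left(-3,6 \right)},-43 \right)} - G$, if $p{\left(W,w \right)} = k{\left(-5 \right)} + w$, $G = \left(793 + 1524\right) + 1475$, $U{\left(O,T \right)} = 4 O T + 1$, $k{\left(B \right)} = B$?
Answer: $-3840$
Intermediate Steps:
$U{\left(O,T \right)} = 1 + 4 O T$ ($U{\left(O,T \right)} = 4 O T + 1 = 1 + 4 O T$)
$G = 3792$ ($G = 2317 + 1475 = 3792$)
$p{\left(W,w \right)} = -5 + w$
$p{\left(U{\left(-3,6 \right)},-43 \right)} - G = \left(-5 - 43\right) - 3792 = -48 - 3792 = -3840$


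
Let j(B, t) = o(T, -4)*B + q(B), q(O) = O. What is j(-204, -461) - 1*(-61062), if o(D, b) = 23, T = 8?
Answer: 56166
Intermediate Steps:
j(B, t) = 24*B (j(B, t) = 23*B + B = 24*B)
j(-204, -461) - 1*(-61062) = 24*(-204) - 1*(-61062) = -4896 + 61062 = 56166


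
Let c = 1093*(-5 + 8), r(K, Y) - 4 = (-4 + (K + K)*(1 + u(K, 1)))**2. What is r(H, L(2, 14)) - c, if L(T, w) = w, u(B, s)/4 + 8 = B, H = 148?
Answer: 27573263429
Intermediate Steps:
u(B, s) = -32 + 4*B
r(K, Y) = 4 + (-4 + 2*K*(-31 + 4*K))**2 (r(K, Y) = 4 + (-4 + (K + K)*(1 + (-32 + 4*K)))**2 = 4 + (-4 + (2*K)*(-31 + 4*K))**2 = 4 + (-4 + 2*K*(-31 + 4*K))**2)
c = 3279 (c = 1093*3 = 3279)
r(H, L(2, 14)) - c = (4 + 4*(-2 + 148 + 4*148*(-8 + 148))**2) - 1*3279 = (4 + 4*(-2 + 148 + 4*148*140)**2) - 3279 = (4 + 4*(-2 + 148 + 82880)**2) - 3279 = (4 + 4*83026**2) - 3279 = (4 + 4*6893316676) - 3279 = (4 + 27573266704) - 3279 = 27573266708 - 3279 = 27573263429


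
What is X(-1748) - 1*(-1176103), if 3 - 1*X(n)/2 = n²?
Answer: -4934899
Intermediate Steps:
X(n) = 6 - 2*n²
X(-1748) - 1*(-1176103) = (6 - 2*(-1748)²) - 1*(-1176103) = (6 - 2*3055504) + 1176103 = (6 - 6111008) + 1176103 = -6111002 + 1176103 = -4934899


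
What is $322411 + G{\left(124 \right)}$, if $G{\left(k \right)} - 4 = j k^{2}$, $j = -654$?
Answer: $-9733489$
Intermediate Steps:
$G{\left(k \right)} = 4 - 654 k^{2}$
$322411 + G{\left(124 \right)} = 322411 + \left(4 - 654 \cdot 124^{2}\right) = 322411 + \left(4 - 10055904\right) = 322411 - 10055900 = -9733489$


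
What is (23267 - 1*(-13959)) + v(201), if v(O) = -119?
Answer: 37107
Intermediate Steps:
(23267 - 1*(-13959)) + v(201) = (23267 - 1*(-13959)) - 119 = (23267 + 13959) - 119 = 37226 - 119 = 37107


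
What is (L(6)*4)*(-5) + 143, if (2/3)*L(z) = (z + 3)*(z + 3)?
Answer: -2287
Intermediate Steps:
L(z) = 3*(3 + z)²/2 (L(z) = 3*((z + 3)*(z + 3))/2 = 3*((3 + z)*(3 + z))/2 = 3*(3 + z)²/2)
(L(6)*4)*(-5) + 143 = ((3*(3 + 6)²/2)*4)*(-5) + 143 = (((3/2)*9²)*4)*(-5) + 143 = (((3/2)*81)*4)*(-5) + 143 = ((243/2)*4)*(-5) + 143 = 486*(-5) + 143 = -2430 + 143 = -2287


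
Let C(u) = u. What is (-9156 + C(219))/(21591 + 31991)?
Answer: -8937/53582 ≈ -0.16679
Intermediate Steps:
(-9156 + C(219))/(21591 + 31991) = (-9156 + 219)/(21591 + 31991) = -8937/53582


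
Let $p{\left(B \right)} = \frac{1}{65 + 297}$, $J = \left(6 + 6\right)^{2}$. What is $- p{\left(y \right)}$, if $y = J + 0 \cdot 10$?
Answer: $- \frac{1}{362} \approx -0.0027624$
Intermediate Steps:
$J = 144$ ($J = 12^{2} = 144$)
$y = 144$ ($y = 144 + 0 \cdot 10 = 144 + 0 = 144$)
$p{\left(B \right)} = \frac{1}{362}$
$- p{\left(y \right)} = \left(-1\right) \frac{1}{362} = - \frac{1}{362}$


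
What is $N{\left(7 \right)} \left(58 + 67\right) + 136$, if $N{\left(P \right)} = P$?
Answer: $1011$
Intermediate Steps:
$N{\left(7 \right)} \left(58 + 67\right) + 136 = 7 \left(58 + 67\right) + 136 = 7 \cdot 125 + 136 = 875 + 136 = 1011$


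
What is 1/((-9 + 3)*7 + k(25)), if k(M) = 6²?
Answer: -⅙ ≈ -0.16667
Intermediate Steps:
k(M) = 36
1/((-9 + 3)*7 + k(25)) = 1/((-9 + 3)*7 + 36) = 1/(-6*7 + 36) = 1/(-42 + 36) = 1/(-6) = -⅙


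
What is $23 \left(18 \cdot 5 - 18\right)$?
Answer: $1656$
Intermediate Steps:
$23 \left(18 \cdot 5 - 18\right) = 23 \left(90 - 18\right) = 23 \cdot 72 = 1656$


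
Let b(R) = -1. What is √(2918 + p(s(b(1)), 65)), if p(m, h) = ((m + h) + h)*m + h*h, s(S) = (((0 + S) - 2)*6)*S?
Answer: √9807 ≈ 99.030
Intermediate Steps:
s(S) = S*(-12 + 6*S) (s(S) = ((S - 2)*6)*S = ((-2 + S)*6)*S = (-12 + 6*S)*S = S*(-12 + 6*S))
p(m, h) = h² + m*(m + 2*h) (p(m, h) = ((h + m) + h)*m + h² = (m + 2*h)*m + h² = m*(m + 2*h) + h² = h² + m*(m + 2*h))
√(2918 + p(s(b(1)), 65)) = √(2918 + (65² + (6*(-1)*(-2 - 1))² + 2*65*(6*(-1)*(-2 - 1)))) = √(2918 + (4225 + (6*(-1)*(-3))² + 2*65*(6*(-1)*(-3)))) = √(2918 + (4225 + 18² + 2*65*18)) = √(2918 + (4225 + 324 + 2340)) = √(2918 + 6889) = √9807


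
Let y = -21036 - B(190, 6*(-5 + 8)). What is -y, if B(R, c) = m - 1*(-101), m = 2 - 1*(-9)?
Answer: 21148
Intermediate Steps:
m = 11 (m = 2 + 9 = 11)
B(R, c) = 112 (B(R, c) = 11 - 1*(-101) = 11 + 101 = 112)
y = -21148 (y = -21036 - 1*112 = -21036 - 112 = -21148)
-y = -1*(-21148) = 21148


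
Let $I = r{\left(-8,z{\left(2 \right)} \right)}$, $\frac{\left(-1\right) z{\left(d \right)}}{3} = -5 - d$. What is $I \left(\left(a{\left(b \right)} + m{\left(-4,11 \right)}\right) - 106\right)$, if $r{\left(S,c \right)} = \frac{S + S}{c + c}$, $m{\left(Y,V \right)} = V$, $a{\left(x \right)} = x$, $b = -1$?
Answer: $\frac{256}{7} \approx 36.571$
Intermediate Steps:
$z{\left(d \right)} = 15 + 3 d$ ($z{\left(d \right)} = - 3 \left(-5 - d\right) = 15 + 3 d$)
$r{\left(S,c \right)} = \frac{S}{c}$ ($r{\left(S,c \right)} = \frac{2 S}{2 c} = 2 S \frac{1}{2 c} = \frac{S}{c}$)
$I = - \frac{8}{21}$ ($I = - \frac{8}{15 + 3 \cdot 2} = - \frac{8}{15 + 6} = - \frac{8}{21} \approx -0.38095$)
$I \left(\left(a{\left(b \right)} + m{\left(-4,11 \right)}\right) - 106\right) = - \frac{8 \left(\left(-1 + 11\right) - 106\right)}{21} = - \frac{8 \left(10 - 106\right)}{21} = \left(- \frac{8}{21}\right) \left(-96\right) = \frac{256}{7}$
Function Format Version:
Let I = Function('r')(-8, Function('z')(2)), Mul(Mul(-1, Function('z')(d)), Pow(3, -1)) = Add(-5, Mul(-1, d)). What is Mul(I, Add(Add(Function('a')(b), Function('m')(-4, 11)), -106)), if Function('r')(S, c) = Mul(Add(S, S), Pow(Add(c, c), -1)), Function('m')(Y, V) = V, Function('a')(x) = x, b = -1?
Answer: Rational(256, 7) ≈ 36.571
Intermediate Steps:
Function('z')(d) = Add(15, Mul(3, d)) (Function('z')(d) = Mul(-3, Add(-5, Mul(-1, d))) = Add(15, Mul(3, d)))
Function('r')(S, c) = Mul(S, Pow(c, -1)) (Function('r')(S, c) = Mul(Mul(2, S), Pow(Mul(2, c), -1)) = Mul(Mul(2, S), Mul(Rational(1, 2), Pow(c, -1))) = Mul(S, Pow(c, -1)))
I = Rational(-8, 21) (I = Mul(-8, Pow(Add(15, Mul(3, 2)), -1)) = Mul(-8, Pow(Add(15, 6), -1)) = Mul(-8, Pow(21, -1)) = Mul(-8, Rational(1, 21)) = Rational(-8, 21) ≈ -0.38095)
Mul(I, Add(Add(Function('a')(b), Function('m')(-4, 11)), -106)) = Mul(Rational(-8, 21), Add(Add(-1, 11), -106)) = Mul(Rational(-8, 21), Add(10, -106)) = Mul(Rational(-8, 21), -96) = Rational(256, 7)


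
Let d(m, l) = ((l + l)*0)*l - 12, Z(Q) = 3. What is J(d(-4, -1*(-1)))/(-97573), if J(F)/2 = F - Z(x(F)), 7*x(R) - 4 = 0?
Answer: 30/97573 ≈ 0.00030746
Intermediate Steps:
x(R) = 4/7 (x(R) = 4/7 + (⅐)*0 = 4/7 + 0 = 4/7)
d(m, l) = -12 (d(m, l) = ((2*l)*0)*l - 12 = 0*l - 12 = 0 - 12 = -12)
J(F) = -6 + 2*F (J(F) = 2*(F - 1*3) = 2*(F - 3) = 2*(-3 + F) = -6 + 2*F)
J(d(-4, -1*(-1)))/(-97573) = (-6 + 2*(-12))/(-97573) = (-6 - 24)*(-1/97573) = -30*(-1/97573) = 30/97573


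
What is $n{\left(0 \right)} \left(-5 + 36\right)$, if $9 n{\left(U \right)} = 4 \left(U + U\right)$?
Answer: $0$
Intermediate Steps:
$n{\left(U \right)} = \frac{8 U}{9}$ ($n{\left(U \right)} = \frac{4 \left(U + U\right)}{9} = \frac{4 \cdot 2 U}{9} = \frac{8 U}{9}$)
$n{\left(0 \right)} \left(-5 + 36\right) = \frac{8}{9} \cdot 0 \left(-5 + 36\right) = 0 \cdot 31 = 0$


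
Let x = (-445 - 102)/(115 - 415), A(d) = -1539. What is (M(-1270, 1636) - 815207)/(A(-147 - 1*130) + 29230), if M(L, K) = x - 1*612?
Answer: -244745153/8307300 ≈ -29.461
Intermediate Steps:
x = 547/300 (x = -547/(-300) = -547*(-1/300) = 547/300 ≈ 1.8233)
M(L, K) = -183053/300 (M(L, K) = 547/300 - 1*612 = 547/300 - 612 = -183053/300)
(M(-1270, 1636) - 815207)/(A(-147 - 1*130) + 29230) = (-183053/300 - 815207)/(-1539 + 29230) = -244745153/300/27691 = -244745153/300*1/27691 = -244745153/8307300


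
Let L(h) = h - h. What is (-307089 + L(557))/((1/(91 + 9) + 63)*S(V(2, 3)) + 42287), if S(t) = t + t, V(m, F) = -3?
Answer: -15354450/2095447 ≈ -7.3275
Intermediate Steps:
S(t) = 2*t
L(h) = 0
(-307089 + L(557))/((1/(91 + 9) + 63)*S(V(2, 3)) + 42287) = (-307089 + 0)/((1/(91 + 9) + 63)*(2*(-3)) + 42287) = -307089/((1/100 + 63)*(-6) + 42287) = -307089/((6301/100)*(-6) + 42287) = -307089/(-18903/50 + 42287) = -307089/2095447/50 = -307089*50/2095447 = -15354450/2095447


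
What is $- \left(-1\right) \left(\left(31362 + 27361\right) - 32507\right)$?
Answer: $26216$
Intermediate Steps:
$- \left(-1\right) \left(\left(31362 + 27361\right) - 32507\right) = - \left(-1\right) \left(58723 - 32507\right) = - \left(-1\right) 26216 = \left(-1\right) \left(-26216\right) = 26216$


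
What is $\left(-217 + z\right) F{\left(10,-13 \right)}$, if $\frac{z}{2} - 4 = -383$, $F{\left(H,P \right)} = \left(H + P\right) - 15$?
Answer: $17550$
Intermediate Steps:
$F{\left(H,P \right)} = -15 + H + P$
$z = -758$ ($z = 8 + 2 \left(-383\right) = 8 - 766 = -758$)
$\left(-217 + z\right) F{\left(10,-13 \right)} = \left(-217 - 758\right) \left(-15 + 10 - 13\right) = \left(-975\right) \left(-18\right) = 17550$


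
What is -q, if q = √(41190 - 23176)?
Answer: -√18014 ≈ -134.22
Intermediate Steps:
q = √18014 ≈ 134.22
-q = -√18014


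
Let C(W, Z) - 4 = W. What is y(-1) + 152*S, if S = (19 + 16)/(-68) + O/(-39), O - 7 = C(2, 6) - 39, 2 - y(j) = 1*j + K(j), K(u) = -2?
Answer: 1433/51 ≈ 28.098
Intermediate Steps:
y(j) = 4 - j (y(j) = 2 - (1*j - 2) = 2 - (j - 2) = 2 - (-2 + j) = 2 + (2 - j) = 4 - j)
C(W, Z) = 4 + W
O = -26 (O = 7 + ((4 + 2) - 39) = 7 + (6 - 39) = 7 - 33 = -26)
S = 31/204 (S = (19 + 16)/(-68) - 26/(-39) = 35*(-1/68) - 26*(-1/39) = -35/68 + 2/3 = 31/204 ≈ 0.15196)
y(-1) + 152*S = (4 - 1*(-1)) + 152*(31/204) = (4 + 1) + 1178/51 = 5 + 1178/51 = 1433/51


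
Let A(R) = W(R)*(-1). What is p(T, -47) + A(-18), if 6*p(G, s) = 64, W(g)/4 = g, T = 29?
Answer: 248/3 ≈ 82.667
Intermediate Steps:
W(g) = 4*g
p(G, s) = 32/3 (p(G, s) = (⅙)*64 = 32/3)
A(R) = -4*R (A(R) = (4*R)*(-1) = -4*R)
p(T, -47) + A(-18) = 32/3 - 4*(-18) = 32/3 + 72 = 248/3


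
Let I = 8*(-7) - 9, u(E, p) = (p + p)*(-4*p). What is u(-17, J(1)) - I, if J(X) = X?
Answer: 57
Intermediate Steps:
u(E, p) = -8*p² (u(E, p) = (2*p)*(-4*p) = -8*p²)
I = -65 (I = -56 - 9 = -65)
u(-17, J(1)) - I = -8*1² - 1*(-65) = -8*1 + 65 = -8 + 65 = 57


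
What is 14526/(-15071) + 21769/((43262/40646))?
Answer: 6667267801571/326000801 ≈ 20452.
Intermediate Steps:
14526/(-15071) + 21769/((43262/40646)) = 14526*(-1/15071) + 21769/((43262*(1/40646))) = -14526/15071 + 21769/(21631/20323) = -14526/15071 + 21769*(20323/21631) = -14526/15071 + 442411387/21631 = 6667267801571/326000801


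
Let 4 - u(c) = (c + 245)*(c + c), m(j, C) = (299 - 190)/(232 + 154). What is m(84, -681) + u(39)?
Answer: -8549019/386 ≈ -22148.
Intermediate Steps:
m(j, C) = 109/386
u(c) = 4 - 2*c*(245 + c) (u(c) = 4 - (c + 245)*(c + c) = 4 - (245 + c)*2*c = 4 - 2*c*(245 + c))
m(84, -681) + u(39) = 109/386 + (4 - 490*39 - 2*39**2) = 109/386 + (4 - 19110 - 2*1521) = 109/386 + (4 - 19110 - 3042) = 109/386 - 22148 = -8549019/386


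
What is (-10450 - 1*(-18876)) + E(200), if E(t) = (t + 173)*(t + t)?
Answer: 157626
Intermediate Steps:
E(t) = 2*t*(173 + t) (E(t) = (173 + t)*(2*t) = 2*t*(173 + t))
(-10450 - 1*(-18876)) + E(200) = (-10450 - 1*(-18876)) + 2*200*(173 + 200) = (-10450 + 18876) + 2*200*373 = 8426 + 149200 = 157626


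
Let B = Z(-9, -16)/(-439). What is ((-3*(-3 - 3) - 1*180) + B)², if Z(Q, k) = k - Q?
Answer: 5056774321/192721 ≈ 26239.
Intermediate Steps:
B = 7/439 (B = (-16 - 1*(-9))/(-439) = (-16 + 9)*(-1/439) = -7*(-1/439) = 7/439 ≈ 0.015945)
((-3*(-3 - 3) - 1*180) + B)² = ((-3*(-3 - 3) - 1*180) + 7/439)² = ((-3*(-6) - 180) + 7/439)² = ((18 - 180) + 7/439)² = (-162 + 7/439)² = (-71111/439)² = 5056774321/192721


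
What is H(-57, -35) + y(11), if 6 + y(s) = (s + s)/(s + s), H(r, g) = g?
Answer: -40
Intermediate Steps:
y(s) = -5 (y(s) = -6 + (s + s)/(s + s) = -6 + (2*s)/((2*s)) = -6 + (2*s)*(1/(2*s)) = -6 + 1 = -5)
H(-57, -35) + y(11) = -35 - 5 = -40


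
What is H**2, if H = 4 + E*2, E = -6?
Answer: 64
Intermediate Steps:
H = -8 (H = 4 - 6*2 = 4 - 12 = -8)
H**2 = (-8)**2 = 64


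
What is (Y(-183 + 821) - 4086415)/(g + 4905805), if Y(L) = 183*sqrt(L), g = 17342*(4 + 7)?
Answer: -4086415/5096567 + 183*sqrt(638)/5096567 ≈ -0.80089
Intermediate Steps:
g = 190762 (g = 17342*11 = 190762)
(Y(-183 + 821) - 4086415)/(g + 4905805) = (183*sqrt(-183 + 821) - 4086415)/(190762 + 4905805) = (183*sqrt(638) - 4086415)/5096567 = (-4086415 + 183*sqrt(638))*(1/5096567) = -4086415/5096567 + 183*sqrt(638)/5096567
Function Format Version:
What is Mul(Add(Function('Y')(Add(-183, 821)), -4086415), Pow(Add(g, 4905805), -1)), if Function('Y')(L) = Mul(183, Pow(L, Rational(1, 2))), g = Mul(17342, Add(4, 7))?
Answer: Add(Rational(-4086415, 5096567), Mul(Rational(183, 5096567), Pow(638, Rational(1, 2)))) ≈ -0.80089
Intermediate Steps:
g = 190762 (g = Mul(17342, 11) = 190762)
Mul(Add(Function('Y')(Add(-183, 821)), -4086415), Pow(Add(g, 4905805), -1)) = Mul(Add(Mul(183, Pow(Add(-183, 821), Rational(1, 2))), -4086415), Pow(Add(190762, 4905805), -1)) = Mul(Add(Mul(183, Pow(638, Rational(1, 2))), -4086415), Pow(5096567, -1)) = Mul(Add(-4086415, Mul(183, Pow(638, Rational(1, 2)))), Rational(1, 5096567)) = Add(Rational(-4086415, 5096567), Mul(Rational(183, 5096567), Pow(638, Rational(1, 2))))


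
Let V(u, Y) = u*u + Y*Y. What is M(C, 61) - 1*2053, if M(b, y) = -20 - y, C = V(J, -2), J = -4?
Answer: -2134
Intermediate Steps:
V(u, Y) = Y² + u² (V(u, Y) = u² + Y² = Y² + u²)
C = 20 (C = (-2)² + (-4)² = 4 + 16 = 20)
M(C, 61) - 1*2053 = (-20 - 1*61) - 1*2053 = (-20 - 61) - 2053 = -81 - 2053 = -2134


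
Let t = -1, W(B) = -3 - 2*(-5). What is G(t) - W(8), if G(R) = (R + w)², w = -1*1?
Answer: -3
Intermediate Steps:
W(B) = 7 (W(B) = -3 + 10 = 7)
w = -1
G(R) = (-1 + R)² (G(R) = (R - 1)² = (-1 + R)²)
G(t) - W(8) = (-1 - 1)² - 1*7 = (-2)² - 7 = 4 - 7 = -3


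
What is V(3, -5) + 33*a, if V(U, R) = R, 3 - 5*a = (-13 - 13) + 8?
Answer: 668/5 ≈ 133.60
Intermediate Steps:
a = 21/5 (a = 3/5 - ((-13 - 13) + 8)/5 = 3/5 - (-26 + 8)/5 = 3/5 - 1/5*(-18) = 3/5 + 18/5 = 21/5 ≈ 4.2000)
V(3, -5) + 33*a = -5 + 33*(21/5) = -5 + 693/5 = 668/5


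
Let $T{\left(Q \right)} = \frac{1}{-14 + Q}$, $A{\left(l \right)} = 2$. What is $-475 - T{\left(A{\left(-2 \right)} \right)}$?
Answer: $- \frac{5699}{12} \approx -474.92$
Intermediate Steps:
$-475 - T{\left(A{\left(-2 \right)} \right)} = -475 - \frac{1}{-14 + 2} = -475 - \frac{1}{-12} = -475 - - \frac{1}{12} = -475 + \frac{1}{12} = - \frac{5699}{12}$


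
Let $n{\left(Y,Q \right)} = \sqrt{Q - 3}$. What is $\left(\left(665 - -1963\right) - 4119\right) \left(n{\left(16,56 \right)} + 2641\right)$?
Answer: $-3937731 - 1491 \sqrt{53} \approx -3.9486 \cdot 10^{6}$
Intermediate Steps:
$n{\left(Y,Q \right)} = \sqrt{-3 + Q}$
$\left(\left(665 - -1963\right) - 4119\right) \left(n{\left(16,56 \right)} + 2641\right) = \left(\left(665 - -1963\right) - 4119\right) \left(\sqrt{-3 + 56} + 2641\right) = \left(\left(665 + 1963\right) - 4119\right) \left(\sqrt{53} + 2641\right) = \left(2628 - 4119\right) \left(2641 + \sqrt{53}\right) = - 1491 \left(2641 + \sqrt{53}\right) = -3937731 - 1491 \sqrt{53}$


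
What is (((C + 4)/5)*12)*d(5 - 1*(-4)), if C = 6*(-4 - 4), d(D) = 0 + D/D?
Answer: -528/5 ≈ -105.60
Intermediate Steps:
d(D) = 1 (d(D) = 0 + 1 = 1)
C = -48 (C = 6*(-8) = -48)
(((C + 4)/5)*12)*d(5 - 1*(-4)) = (((-48 + 4)/5)*12)*1 = (((1/5)*(-44))*12)*1 = -44/5*12*1 = -528/5*1 = -528/5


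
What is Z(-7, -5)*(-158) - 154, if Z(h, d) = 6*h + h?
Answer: 7588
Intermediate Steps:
Z(h, d) = 7*h
Z(-7, -5)*(-158) - 154 = (7*(-7))*(-158) - 154 = -49*(-158) - 154 = 7742 - 154 = 7588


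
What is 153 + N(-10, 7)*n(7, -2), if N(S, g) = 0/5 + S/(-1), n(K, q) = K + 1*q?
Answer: 203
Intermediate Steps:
n(K, q) = K + q
N(S, g) = -S (N(S, g) = 0*(⅕) + S*(-1) = 0 - S = -S)
153 + N(-10, 7)*n(7, -2) = 153 + (-1*(-10))*(7 - 2) = 153 + 10*5 = 153 + 50 = 203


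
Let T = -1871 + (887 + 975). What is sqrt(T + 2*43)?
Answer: sqrt(77) ≈ 8.7750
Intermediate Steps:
T = -9 (T = -1871 + 1862 = -9)
sqrt(T + 2*43) = sqrt(-9 + 2*43) = sqrt(-9 + 86) = sqrt(77)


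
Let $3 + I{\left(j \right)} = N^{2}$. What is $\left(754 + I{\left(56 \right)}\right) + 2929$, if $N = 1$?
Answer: $3681$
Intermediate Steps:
$I{\left(j \right)} = -2$ ($I{\left(j \right)} = -3 + 1^{2} = -3 + 1 = -2$)
$\left(754 + I{\left(56 \right)}\right) + 2929 = \left(754 - 2\right) + 2929 = 752 + 2929 = 3681$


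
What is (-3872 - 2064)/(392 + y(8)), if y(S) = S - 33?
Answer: -5936/367 ≈ -16.174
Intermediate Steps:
y(S) = -33 + S
(-3872 - 2064)/(392 + y(8)) = (-3872 - 2064)/(392 + (-33 + 8)) = -5936/(392 - 25) = -5936/367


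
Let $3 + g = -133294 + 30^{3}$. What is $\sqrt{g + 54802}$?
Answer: $i \sqrt{51495} \approx 226.93 i$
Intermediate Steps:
$g = -106297$ ($g = -3 - \left(133294 - 30^{3}\right) = -3 + \left(-133294 + 27000\right) = -3 - 106294 = -106297$)
$\sqrt{g + 54802} = \sqrt{-106297 + 54802} = \sqrt{-51495} = i \sqrt{51495}$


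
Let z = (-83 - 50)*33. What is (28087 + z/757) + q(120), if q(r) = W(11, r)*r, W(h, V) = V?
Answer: 32158270/757 ≈ 42481.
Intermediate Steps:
z = -4389 (z = -133*33 = -4389)
q(r) = r² (q(r) = r*r = r²)
(28087 + z/757) + q(120) = (28087 - 4389/757) + 120² = (28087 - 4389*1/757) + 14400 = (28087 - 4389/757) + 14400 = 21257470/757 + 14400 = 32158270/757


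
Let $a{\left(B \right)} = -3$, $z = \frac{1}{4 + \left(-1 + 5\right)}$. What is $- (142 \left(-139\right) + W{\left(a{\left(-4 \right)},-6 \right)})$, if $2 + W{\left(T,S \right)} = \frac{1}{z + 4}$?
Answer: $\frac{651412}{33} \approx 19740.0$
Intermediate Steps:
$z = \frac{1}{8}$ ($z = \frac{1}{4 + 4} = \frac{1}{8} \approx 0.125$)
$W{\left(T,S \right)} = - \frac{58}{33}$ ($W{\left(T,S \right)} = -2 + \frac{1}{\frac{1}{8} + 4} = -2 + \frac{1}{\frac{33}{8}} = -2 + \frac{8}{33} = - \frac{58}{33}$)
$- (142 \left(-139\right) + W{\left(a{\left(-4 \right)},-6 \right)}) = - (142 \left(-139\right) - \frac{58}{33}) = - (-19738 - \frac{58}{33}) = \left(-1\right) \left(- \frac{651412}{33}\right) = \frac{651412}{33}$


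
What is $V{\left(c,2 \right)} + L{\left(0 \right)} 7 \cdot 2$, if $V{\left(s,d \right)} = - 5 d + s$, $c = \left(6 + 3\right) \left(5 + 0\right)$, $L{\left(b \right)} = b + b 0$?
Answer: $35$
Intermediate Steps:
$L{\left(b \right)} = b$ ($L{\left(b \right)} = b + 0 = b$)
$c = 45$ ($c = 9 \cdot 5 = 45$)
$V{\left(s,d \right)} = s - 5 d$
$V{\left(c,2 \right)} + L{\left(0 \right)} 7 \cdot 2 = \left(45 - 10\right) + 0 \cdot 7 \cdot 2 = \left(45 - 10\right) + 0 \cdot 14 = 35 + 0 = 35$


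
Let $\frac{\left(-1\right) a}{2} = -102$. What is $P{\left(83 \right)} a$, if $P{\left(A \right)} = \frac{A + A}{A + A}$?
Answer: $204$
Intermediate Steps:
$a = 204$ ($a = \left(-2\right) \left(-102\right) = 204$)
$P{\left(A \right)} = 1$ ($P{\left(A \right)} = \frac{2 A}{2 A} = 2 A \frac{1}{2 A} = 1$)
$P{\left(83 \right)} a = 1 \cdot 204 = 204$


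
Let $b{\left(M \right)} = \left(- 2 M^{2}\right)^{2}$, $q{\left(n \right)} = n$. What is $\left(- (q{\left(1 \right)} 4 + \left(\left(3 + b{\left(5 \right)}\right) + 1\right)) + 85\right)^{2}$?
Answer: $5870929$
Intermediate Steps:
$b{\left(M \right)} = 4 M^{4}$
$\left(- (q{\left(1 \right)} 4 + \left(\left(3 + b{\left(5 \right)}\right) + 1\right)) + 85\right)^{2} = \left(- (1 \cdot 4 + \left(\left(3 + 4 \cdot 5^{4}\right) + 1\right)) + 85\right)^{2} = \left(- (4 + \left(\left(3 + 4 \cdot 625\right) + 1\right)) + 85\right)^{2} = \left(- (4 + \left(\left(3 + 2500\right) + 1\right)) + 85\right)^{2} = \left(- (4 + \left(2503 + 1\right)) + 85\right)^{2} = \left(- (4 + 2504) + 85\right)^{2} = \left(\left(-1\right) 2508 + 85\right)^{2} = \left(-2508 + 85\right)^{2} = \left(-2423\right)^{2} = 5870929$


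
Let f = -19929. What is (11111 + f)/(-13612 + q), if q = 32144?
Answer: -4409/9266 ≈ -0.47583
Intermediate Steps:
(11111 + f)/(-13612 + q) = (11111 - 19929)/(-13612 + 32144) = -8818/18532 = -8818*1/18532 = -4409/9266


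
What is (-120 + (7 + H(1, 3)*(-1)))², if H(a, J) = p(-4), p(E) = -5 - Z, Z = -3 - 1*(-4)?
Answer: 11449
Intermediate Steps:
Z = 1 (Z = -3 + 4 = 1)
p(E) = -6 (p(E) = -5 - 1*1 = -5 - 1 = -6)
H(a, J) = -6
(-120 + (7 + H(1, 3)*(-1)))² = (-120 + (7 - 6*(-1)))² = (-120 + (7 + 6))² = (-120 + 13)² = (-107)² = 11449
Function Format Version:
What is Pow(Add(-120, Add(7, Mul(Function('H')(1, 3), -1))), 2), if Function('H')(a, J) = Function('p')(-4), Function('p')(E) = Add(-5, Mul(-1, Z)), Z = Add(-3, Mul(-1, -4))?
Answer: 11449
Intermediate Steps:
Z = 1 (Z = Add(-3, 4) = 1)
Function('p')(E) = -6 (Function('p')(E) = Add(-5, Mul(-1, 1)) = Add(-5, -1) = -6)
Function('H')(a, J) = -6
Pow(Add(-120, Add(7, Mul(Function('H')(1, 3), -1))), 2) = Pow(Add(-120, Add(7, Mul(-6, -1))), 2) = Pow(Add(-120, Add(7, 6)), 2) = Pow(Add(-120, 13), 2) = Pow(-107, 2) = 11449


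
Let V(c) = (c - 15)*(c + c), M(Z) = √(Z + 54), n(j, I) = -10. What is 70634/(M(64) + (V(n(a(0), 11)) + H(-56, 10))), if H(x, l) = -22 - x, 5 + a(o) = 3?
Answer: 18859278/142519 - 35317*√118/142519 ≈ 129.64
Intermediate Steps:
a(o) = -2 (a(o) = -5 + 3 = -2)
M(Z) = √(54 + Z)
V(c) = 2*c*(-15 + c) (V(c) = (-15 + c)*(2*c) = 2*c*(-15 + c))
70634/(M(64) + (V(n(a(0), 11)) + H(-56, 10))) = 70634/(√(54 + 64) + (2*(-10)*(-15 - 10) + (-22 - 1*(-56)))) = 70634/(√118 + (2*(-10)*(-25) + (-22 + 56))) = 70634/(√118 + (500 + 34)) = 70634/(√118 + 534) = 70634/(534 + √118)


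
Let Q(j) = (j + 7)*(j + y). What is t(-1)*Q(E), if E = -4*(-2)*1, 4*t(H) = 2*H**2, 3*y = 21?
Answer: 225/2 ≈ 112.50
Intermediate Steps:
y = 7 (y = (1/3)*21 = 7)
t(H) = H**2/2 (t(H) = (2*H**2)/4 = H**2/2)
E = 8 (E = 8*1 = 8)
Q(j) = (7 + j)**2 (Q(j) = (j + 7)*(j + 7) = (7 + j)*(7 + j) = (7 + j)**2)
t(-1)*Q(E) = ((1/2)*(-1)**2)*(49 + 8**2 + 14*8) = ((1/2)*1)*(49 + 64 + 112) = (1/2)*225 = 225/2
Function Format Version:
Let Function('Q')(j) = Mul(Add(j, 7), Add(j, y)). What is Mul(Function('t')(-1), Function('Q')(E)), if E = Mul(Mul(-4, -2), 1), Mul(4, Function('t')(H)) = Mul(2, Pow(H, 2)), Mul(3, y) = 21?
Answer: Rational(225, 2) ≈ 112.50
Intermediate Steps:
y = 7 (y = Mul(Rational(1, 3), 21) = 7)
Function('t')(H) = Mul(Rational(1, 2), Pow(H, 2)) (Function('t')(H) = Mul(Rational(1, 4), Mul(2, Pow(H, 2))) = Mul(Rational(1, 2), Pow(H, 2)))
E = 8 (E = Mul(8, 1) = 8)
Function('Q')(j) = Pow(Add(7, j), 2) (Function('Q')(j) = Mul(Add(j, 7), Add(j, 7)) = Mul(Add(7, j), Add(7, j)) = Pow(Add(7, j), 2))
Mul(Function('t')(-1), Function('Q')(E)) = Mul(Mul(Rational(1, 2), Pow(-1, 2)), Add(49, Pow(8, 2), Mul(14, 8))) = Mul(Mul(Rational(1, 2), 1), Add(49, 64, 112)) = Mul(Rational(1, 2), 225) = Rational(225, 2)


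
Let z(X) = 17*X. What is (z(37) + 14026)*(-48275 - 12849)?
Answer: -895772220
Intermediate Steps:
(z(37) + 14026)*(-48275 - 12849) = (17*37 + 14026)*(-48275 - 12849) = (629 + 14026)*(-61124) = 14655*(-61124) = -895772220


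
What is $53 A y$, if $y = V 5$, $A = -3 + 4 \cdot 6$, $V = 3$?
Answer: $16695$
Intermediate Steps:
$A = 21$ ($A = -3 + 24 = 21$)
$y = 15$ ($y = 3 \cdot 5 = 15$)
$53 A y = 53 \cdot 21 \cdot 15 = 1113 \cdot 15 = 16695$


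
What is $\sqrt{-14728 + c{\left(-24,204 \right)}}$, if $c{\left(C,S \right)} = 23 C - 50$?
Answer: $i \sqrt{15330} \approx 123.81 i$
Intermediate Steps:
$c{\left(C,S \right)} = -50 + 23 C$
$\sqrt{-14728 + c{\left(-24,204 \right)}} = \sqrt{-14728 + \left(-50 + 23 \left(-24\right)\right)} = \sqrt{-14728 - 602} = \sqrt{-15330} = i \sqrt{15330}$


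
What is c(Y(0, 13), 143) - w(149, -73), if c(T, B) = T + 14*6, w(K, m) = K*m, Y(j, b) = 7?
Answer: 10968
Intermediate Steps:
c(T, B) = 84 + T (c(T, B) = T + 84 = 84 + T)
c(Y(0, 13), 143) - w(149, -73) = (84 + 7) - 149*(-73) = 91 - 1*(-10877) = 91 + 10877 = 10968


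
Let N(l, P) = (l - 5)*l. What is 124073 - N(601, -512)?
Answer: -234123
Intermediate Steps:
N(l, P) = l*(-5 + l) (N(l, P) = (-5 + l)*l = l*(-5 + l))
124073 - N(601, -512) = 124073 - 601*(-5 + 601) = 124073 - 601*596 = 124073 - 1*358196 = 124073 - 358196 = -234123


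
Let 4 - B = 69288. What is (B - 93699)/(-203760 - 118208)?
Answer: 162983/321968 ≈ 0.50621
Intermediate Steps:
B = -69284 (B = 4 - 1*69288 = 4 - 69288 = -69284)
(B - 93699)/(-203760 - 118208) = (-69284 - 93699)/(-203760 - 118208) = -162983/(-321968) = -162983*(-1/321968) = 162983/321968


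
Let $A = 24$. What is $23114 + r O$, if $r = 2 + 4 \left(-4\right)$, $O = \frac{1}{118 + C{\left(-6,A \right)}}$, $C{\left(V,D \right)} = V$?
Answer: $\frac{184911}{8} \approx 23114.0$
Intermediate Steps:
$O = \frac{1}{112}$ ($O = \frac{1}{118 - 6} = \frac{1}{112} \approx 0.0089286$)
$r = -14$ ($r = 2 - 16 = -14$)
$23114 + r O = 23114 - \frac{1}{8} = \frac{184911}{8}$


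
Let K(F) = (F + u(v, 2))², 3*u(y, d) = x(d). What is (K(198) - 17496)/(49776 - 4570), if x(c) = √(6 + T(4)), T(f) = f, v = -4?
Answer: 97691/203427 + 66*√10/22603 ≈ 0.48946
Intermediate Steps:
x(c) = √10 (x(c) = √(6 + 4) = √10)
u(y, d) = √10/3
K(F) = (F + √10/3)²
(K(198) - 17496)/(49776 - 4570) = ((√10 + 3*198)²/9 - 17496)/(49776 - 4570) = ((√10 + 594)²/9 - 17496)/45206 = ((594 + √10)²/9 - 17496)*(1/45206) = (-17496 + (594 + √10)²/9)*(1/45206) = -8748/22603 + (594 + √10)²/406854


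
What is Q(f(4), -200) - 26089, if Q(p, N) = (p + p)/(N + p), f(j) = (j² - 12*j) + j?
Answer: -1487059/57 ≈ -26089.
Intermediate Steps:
f(j) = j² - 11*j
Q(p, N) = 2*p/(N + p) (Q(p, N) = (2*p)/(N + p) = 2*p/(N + p))
Q(f(4), -200) - 26089 = 2*(4*(-11 + 4))/(-200 + 4*(-11 + 4)) - 26089 = 2*(4*(-7))/(-200 + 4*(-7)) - 26089 = 2*(-28)/(-200 - 28) - 26089 = 2*(-28)/(-228) - 26089 = 2*(-28)*(-1/228) - 26089 = 14/57 - 26089 = -1487059/57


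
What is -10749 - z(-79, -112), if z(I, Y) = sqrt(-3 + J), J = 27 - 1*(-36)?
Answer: -10749 - 2*sqrt(15) ≈ -10757.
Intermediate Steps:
J = 63 (J = 27 + 36 = 63)
z(I, Y) = 2*sqrt(15) (z(I, Y) = sqrt(-3 + 63) = sqrt(60) = 2*sqrt(15))
-10749 - z(-79, -112) = -10749 - 2*sqrt(15)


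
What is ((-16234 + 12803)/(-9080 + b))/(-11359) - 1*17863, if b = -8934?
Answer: -3655145390869/204621026 ≈ -17863.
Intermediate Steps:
((-16234 + 12803)/(-9080 + b))/(-11359) - 1*17863 = ((-16234 + 12803)/(-9080 - 8934))/(-11359) - 1*17863 = -3431/(-18014)*(-1/11359) - 17863 = -3431*(-1/18014)*(-1/11359) - 17863 = (3431/18014)*(-1/11359) - 17863 = -3431/204621026 - 17863 = -3655145390869/204621026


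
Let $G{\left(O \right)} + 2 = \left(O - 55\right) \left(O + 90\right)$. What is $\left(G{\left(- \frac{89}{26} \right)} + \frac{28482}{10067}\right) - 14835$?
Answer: $- \frac{135372644595}{6805292} \approx -19892.0$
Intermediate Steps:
$G{\left(O \right)} = -2 + \left(-55 + O\right) \left(90 + O\right)$ ($G{\left(O \right)} = -2 + \left(O - 55\right) \left(O + 90\right) = -2 + \left(-55 + O\right) \left(90 + O\right)$)
$\left(G{\left(- \frac{89}{26} \right)} + \frac{28482}{10067}\right) - 14835 = \left(\left(-4952 + \left(- \frac{89}{26}\right)^{2} + 35 \left(- \frac{89}{26}\right)\right) + \frac{28482}{10067}\right) - 14835 = \left(\left(-4952 + \frac{7921}{676} - \frac{3115}{26}\right) + \frac{28482}{10067}\right) - 14835 = \left(- \frac{3420621}{676} + \frac{28482}{10067}\right) - 14835 = - \frac{34416137775}{6805292} - 14835 = - \frac{135372644595}{6805292}$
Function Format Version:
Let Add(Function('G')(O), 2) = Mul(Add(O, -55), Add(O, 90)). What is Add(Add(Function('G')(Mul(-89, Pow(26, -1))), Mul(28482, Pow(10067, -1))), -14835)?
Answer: Rational(-135372644595, 6805292) ≈ -19892.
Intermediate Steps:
Function('G')(O) = Add(-2, Mul(Add(-55, O), Add(90, O))) (Function('G')(O) = Add(-2, Mul(Add(O, -55), Add(O, 90))) = Add(-2, Mul(Add(-55, O), Add(90, O))))
Add(Add(Function('G')(Mul(-89, Pow(26, -1))), Mul(28482, Pow(10067, -1))), -14835) = Add(Add(Add(-4952, Pow(Mul(-89, Pow(26, -1)), 2), Mul(35, Mul(-89, Pow(26, -1)))), Mul(28482, Pow(10067, -1))), -14835) = Add(Add(Add(-4952, Pow(Mul(-89, Rational(1, 26)), 2), Mul(35, Mul(-89, Rational(1, 26)))), Mul(28482, Rational(1, 10067))), -14835) = Add(Add(Add(-4952, Pow(Rational(-89, 26), 2), Mul(35, Rational(-89, 26))), Rational(28482, 10067)), -14835) = Add(Add(Add(-4952, Rational(7921, 676), Rational(-3115, 26)), Rational(28482, 10067)), -14835) = Add(Add(Rational(-3420621, 676), Rational(28482, 10067)), -14835) = Add(Rational(-34416137775, 6805292), -14835) = Rational(-135372644595, 6805292)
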